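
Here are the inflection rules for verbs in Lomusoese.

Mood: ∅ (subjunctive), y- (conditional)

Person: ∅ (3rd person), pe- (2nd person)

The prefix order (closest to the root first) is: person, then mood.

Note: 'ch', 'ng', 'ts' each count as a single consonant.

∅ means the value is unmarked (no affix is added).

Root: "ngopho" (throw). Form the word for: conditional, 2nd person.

Attach person 2nd person pe- → pengopho.
Attach mood conditional y- → ypengopho.

ypengopho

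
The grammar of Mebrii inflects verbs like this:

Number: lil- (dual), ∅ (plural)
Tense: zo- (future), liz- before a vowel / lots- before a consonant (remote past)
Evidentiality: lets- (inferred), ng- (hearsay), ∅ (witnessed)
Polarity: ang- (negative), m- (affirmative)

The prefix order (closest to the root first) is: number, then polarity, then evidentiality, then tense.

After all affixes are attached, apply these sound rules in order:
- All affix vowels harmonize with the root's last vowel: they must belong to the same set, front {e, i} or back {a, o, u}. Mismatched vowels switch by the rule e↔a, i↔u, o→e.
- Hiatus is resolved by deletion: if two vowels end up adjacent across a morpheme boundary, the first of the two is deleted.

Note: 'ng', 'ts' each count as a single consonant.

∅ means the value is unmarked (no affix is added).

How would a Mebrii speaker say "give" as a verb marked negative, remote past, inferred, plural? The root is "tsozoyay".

lotslatsangtsozoyay

number = plural: zero marking, form stays tsozoyay.
Attach polarity negative ang- → angtsozoyay.
Attach evidentiality inferred lets- → letsangtsozoyay.
Attach tense remote past lots- (before consonant 'l') → lotsletsangtsozoyay.
Apply vowel harmony: lotsletsangtsozoyay → lotslatsangtsozoyay.
Vowel deletion: no change.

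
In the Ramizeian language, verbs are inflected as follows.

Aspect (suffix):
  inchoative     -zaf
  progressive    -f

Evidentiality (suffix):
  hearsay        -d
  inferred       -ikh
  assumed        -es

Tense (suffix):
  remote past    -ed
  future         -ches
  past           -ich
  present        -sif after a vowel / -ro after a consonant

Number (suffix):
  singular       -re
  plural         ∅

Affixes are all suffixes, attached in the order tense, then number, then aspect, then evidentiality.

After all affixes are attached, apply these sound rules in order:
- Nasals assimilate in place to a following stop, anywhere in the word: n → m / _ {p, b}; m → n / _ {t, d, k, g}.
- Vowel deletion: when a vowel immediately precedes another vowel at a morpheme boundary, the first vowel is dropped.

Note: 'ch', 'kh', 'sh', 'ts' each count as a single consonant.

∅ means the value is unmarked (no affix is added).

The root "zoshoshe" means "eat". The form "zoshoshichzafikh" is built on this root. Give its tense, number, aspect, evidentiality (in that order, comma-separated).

Segment: zoshoshe-ich-zaf-ikh.
tense: -ich → past.
number: ∅ → plural.
aspect: -zaf → inchoative.
evidentiality: -ikh → inferred.

past, plural, inchoative, inferred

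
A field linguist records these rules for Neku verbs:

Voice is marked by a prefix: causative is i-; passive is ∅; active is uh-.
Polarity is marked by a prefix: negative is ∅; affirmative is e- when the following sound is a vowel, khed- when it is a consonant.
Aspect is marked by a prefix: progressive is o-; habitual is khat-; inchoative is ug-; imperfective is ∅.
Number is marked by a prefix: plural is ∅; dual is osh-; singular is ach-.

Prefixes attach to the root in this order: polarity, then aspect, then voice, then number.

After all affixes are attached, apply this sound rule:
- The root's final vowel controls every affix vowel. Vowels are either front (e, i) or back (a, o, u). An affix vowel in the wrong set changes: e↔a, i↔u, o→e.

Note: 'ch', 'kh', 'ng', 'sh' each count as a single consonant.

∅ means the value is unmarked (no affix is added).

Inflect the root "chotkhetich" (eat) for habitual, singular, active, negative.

echihkhetchotkhetich

polarity = negative: zero marking, form stays chotkhetich.
Attach aspect habitual khat- → khatchotkhetich.
Attach voice active uh- → uhkhatchotkhetich.
Attach number singular ach- → achuhkhatchotkhetich.
Apply vowel harmony: achuhkhatchotkhetich → echihkhetchotkhetich.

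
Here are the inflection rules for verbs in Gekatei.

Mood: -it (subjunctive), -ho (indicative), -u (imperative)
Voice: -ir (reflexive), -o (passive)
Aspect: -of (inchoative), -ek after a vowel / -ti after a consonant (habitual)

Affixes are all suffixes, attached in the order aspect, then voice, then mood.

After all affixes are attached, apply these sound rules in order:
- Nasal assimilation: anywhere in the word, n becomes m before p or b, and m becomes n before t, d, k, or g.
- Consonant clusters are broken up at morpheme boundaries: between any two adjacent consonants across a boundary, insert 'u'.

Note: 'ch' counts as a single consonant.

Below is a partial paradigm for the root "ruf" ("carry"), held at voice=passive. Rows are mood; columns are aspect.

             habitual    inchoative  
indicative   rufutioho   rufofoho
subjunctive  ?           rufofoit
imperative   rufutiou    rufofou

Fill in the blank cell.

rufutioit

Attach aspect habitual -ti (after consonant 'f') → rufti.
Attach voice passive -o → ruftio.
Attach mood subjunctive -it → ruftioit.
Nasal assimilation: no change.
Apply epenthesis: ruftioit → rufutioit.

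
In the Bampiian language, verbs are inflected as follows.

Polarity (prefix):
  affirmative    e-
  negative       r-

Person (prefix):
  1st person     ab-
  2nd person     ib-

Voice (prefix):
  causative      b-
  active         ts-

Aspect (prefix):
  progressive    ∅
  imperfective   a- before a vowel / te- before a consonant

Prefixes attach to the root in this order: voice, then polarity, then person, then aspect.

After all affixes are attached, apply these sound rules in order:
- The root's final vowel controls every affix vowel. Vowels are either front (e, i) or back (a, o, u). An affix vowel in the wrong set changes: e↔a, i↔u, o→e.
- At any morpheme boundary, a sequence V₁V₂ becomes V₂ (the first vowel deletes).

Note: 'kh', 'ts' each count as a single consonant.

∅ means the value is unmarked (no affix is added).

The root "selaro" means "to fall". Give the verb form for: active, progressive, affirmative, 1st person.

Attach voice active ts- → tsselaro.
Attach polarity affirmative e- → etsselaro.
Attach person 1st person ab- → abetsselaro.
aspect = progressive: zero marking, form stays abetsselaro.
Apply vowel harmony: abetsselaro → abatsselaro.
Vowel deletion: no change.

abatsselaro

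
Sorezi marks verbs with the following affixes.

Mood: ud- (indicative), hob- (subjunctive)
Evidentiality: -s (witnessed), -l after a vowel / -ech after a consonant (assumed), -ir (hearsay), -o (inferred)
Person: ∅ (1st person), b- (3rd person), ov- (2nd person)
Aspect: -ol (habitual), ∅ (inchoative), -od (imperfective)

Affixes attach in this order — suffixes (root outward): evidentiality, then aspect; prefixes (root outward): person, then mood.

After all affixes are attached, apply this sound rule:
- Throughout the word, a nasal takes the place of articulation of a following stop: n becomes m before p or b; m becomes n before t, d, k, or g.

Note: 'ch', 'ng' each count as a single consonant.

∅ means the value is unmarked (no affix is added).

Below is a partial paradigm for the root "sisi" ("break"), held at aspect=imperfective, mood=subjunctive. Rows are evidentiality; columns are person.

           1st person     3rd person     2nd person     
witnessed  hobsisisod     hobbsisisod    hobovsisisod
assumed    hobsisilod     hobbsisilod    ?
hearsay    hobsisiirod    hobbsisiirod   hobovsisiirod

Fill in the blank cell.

Attach person 2nd person ov- → ovsisi.
Attach evidentiality assumed -l (after vowel 'i') → ovsisil.
Attach aspect imperfective -od → ovsisilod.
Attach mood subjunctive hob- → hobovsisilod.
Nasal assimilation: no change.

hobovsisilod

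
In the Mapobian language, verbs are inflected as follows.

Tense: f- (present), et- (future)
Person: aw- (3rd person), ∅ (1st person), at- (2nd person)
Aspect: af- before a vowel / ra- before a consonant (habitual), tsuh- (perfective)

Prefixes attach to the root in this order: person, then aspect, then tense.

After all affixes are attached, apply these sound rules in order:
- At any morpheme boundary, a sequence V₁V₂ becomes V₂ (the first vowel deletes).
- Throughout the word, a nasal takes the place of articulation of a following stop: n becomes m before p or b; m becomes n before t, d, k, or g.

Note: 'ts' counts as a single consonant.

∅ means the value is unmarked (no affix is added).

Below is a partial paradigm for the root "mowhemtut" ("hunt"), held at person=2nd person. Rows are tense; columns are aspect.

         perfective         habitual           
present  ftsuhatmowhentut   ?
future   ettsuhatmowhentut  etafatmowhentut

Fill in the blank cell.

Attach person 2nd person at- → atmowhemtut.
Attach aspect habitual af- (before vowel 'a') → afatmowhemtut.
Attach tense present f- → fafatmowhemtut.
Vowel deletion: no change.
Apply nasal assimilation: fafatmowhemtut → fafatmowhentut.

fafatmowhentut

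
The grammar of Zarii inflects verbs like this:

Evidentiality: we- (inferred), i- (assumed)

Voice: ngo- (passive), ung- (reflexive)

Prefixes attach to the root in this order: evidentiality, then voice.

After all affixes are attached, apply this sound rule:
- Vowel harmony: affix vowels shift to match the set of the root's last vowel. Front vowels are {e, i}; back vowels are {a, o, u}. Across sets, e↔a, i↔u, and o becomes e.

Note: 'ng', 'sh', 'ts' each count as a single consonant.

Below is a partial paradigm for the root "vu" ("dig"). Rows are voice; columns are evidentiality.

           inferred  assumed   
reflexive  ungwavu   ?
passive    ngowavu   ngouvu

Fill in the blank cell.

unguvu

Attach evidentiality assumed i- → ivu.
Attach voice reflexive ung- → ungivu.
Apply vowel harmony: ungivu → unguvu.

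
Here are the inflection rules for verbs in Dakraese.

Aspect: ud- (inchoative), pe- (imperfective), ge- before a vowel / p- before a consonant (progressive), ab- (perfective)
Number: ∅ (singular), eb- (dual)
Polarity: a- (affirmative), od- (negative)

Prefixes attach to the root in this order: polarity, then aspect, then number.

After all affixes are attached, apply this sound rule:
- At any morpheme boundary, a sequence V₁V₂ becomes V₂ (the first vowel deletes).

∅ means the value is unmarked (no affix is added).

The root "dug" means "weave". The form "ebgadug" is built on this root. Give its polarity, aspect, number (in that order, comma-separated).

Segment: eb-ge-a-dug.
polarity: a- → affirmative.
aspect: ge/p- → progressive.
number: eb- → dual.

affirmative, progressive, dual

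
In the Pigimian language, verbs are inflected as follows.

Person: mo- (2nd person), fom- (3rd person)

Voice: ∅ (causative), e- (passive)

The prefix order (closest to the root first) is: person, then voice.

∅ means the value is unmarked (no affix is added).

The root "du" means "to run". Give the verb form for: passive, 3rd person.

efomdu

Attach person 3rd person fom- → fomdu.
Attach voice passive e- → efomdu.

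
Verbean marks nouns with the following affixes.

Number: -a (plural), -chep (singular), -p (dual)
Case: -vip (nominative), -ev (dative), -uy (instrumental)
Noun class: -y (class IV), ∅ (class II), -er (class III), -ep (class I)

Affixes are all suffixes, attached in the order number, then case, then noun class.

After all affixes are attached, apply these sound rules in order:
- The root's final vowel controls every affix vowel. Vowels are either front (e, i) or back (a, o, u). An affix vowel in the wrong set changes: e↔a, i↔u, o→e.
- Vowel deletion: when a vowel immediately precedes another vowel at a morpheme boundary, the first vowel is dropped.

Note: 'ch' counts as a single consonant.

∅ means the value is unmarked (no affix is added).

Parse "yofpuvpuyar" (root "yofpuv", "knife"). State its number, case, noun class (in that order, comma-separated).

Segment: yofpuv-p-uy-er.
number: -p → dual.
case: -uy → instrumental.
noun class: -er → class III.

dual, instrumental, class III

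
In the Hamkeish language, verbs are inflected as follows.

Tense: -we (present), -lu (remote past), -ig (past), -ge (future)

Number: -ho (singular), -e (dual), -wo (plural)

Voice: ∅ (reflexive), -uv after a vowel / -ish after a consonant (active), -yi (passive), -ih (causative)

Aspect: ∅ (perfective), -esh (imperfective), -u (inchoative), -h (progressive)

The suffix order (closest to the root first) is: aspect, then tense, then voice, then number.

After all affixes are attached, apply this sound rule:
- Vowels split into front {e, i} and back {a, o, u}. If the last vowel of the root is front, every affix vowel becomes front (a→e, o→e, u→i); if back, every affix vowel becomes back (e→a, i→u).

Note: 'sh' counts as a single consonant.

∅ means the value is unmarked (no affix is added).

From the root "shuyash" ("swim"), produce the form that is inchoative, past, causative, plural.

shuyashuuguhwo

Attach aspect inchoative -u → shuyashu.
Attach tense past -ig → shuyashuig.
Attach voice causative -ih → shuyashuigih.
Attach number plural -wo → shuyashuigihwo.
Apply vowel harmony: shuyashuigihwo → shuyashuuguhwo.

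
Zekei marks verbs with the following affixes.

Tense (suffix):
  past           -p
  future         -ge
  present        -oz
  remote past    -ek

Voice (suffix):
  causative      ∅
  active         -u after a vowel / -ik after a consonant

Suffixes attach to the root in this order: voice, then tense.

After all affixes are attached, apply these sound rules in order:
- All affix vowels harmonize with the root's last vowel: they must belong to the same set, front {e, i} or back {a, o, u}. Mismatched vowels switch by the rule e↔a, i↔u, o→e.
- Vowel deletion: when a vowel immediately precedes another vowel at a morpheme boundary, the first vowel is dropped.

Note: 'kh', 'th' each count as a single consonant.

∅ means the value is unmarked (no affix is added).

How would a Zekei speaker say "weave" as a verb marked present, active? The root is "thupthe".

Attach voice active -u (after vowel 'e') → thuptheu.
Attach tense present -oz → thuptheuoz.
Apply vowel harmony: thuptheuoz → thuptheiez.
Apply vowel deletion: thuptheiez → thupthez.

thupthez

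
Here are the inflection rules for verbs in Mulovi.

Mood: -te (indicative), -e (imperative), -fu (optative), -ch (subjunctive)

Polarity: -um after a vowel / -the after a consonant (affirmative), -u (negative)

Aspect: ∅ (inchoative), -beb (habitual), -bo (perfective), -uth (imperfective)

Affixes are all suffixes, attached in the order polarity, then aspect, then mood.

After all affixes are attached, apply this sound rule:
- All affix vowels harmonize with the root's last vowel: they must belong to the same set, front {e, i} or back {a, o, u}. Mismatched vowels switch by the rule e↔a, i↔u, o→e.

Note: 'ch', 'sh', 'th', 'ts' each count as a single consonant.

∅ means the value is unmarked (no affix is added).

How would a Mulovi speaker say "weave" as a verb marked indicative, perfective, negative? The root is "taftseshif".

Attach polarity negative -u → taftseshifu.
Attach aspect perfective -bo → taftseshifubo.
Attach mood indicative -te → taftseshifubote.
Apply vowel harmony: taftseshifubote → taftseshifibete.

taftseshifibete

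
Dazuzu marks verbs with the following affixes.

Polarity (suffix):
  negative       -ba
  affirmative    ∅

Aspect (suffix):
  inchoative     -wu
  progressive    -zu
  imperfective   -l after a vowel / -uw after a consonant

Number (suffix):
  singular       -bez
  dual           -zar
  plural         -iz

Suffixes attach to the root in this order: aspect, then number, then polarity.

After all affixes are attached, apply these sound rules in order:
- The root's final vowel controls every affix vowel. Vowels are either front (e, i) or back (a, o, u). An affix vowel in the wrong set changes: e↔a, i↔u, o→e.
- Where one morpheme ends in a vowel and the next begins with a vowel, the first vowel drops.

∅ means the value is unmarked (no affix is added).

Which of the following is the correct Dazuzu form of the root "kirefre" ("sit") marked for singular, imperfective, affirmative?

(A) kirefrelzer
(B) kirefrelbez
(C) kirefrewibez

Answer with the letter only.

Attach aspect imperfective -l (after vowel 'e') → kirefrel.
Attach number singular -bez → kirefrelbez.
polarity = affirmative: zero marking, form stays kirefrelbez.
Vowel harmony: no change.
Vowel deletion: no change.
So the correct form is kirefrelbez, option (B).
(C) kirefrewibez is wrong: it uses inchoative instead of imperfective for aspect.
(A) kirefrelzer is wrong: it uses dual instead of singular for number.

B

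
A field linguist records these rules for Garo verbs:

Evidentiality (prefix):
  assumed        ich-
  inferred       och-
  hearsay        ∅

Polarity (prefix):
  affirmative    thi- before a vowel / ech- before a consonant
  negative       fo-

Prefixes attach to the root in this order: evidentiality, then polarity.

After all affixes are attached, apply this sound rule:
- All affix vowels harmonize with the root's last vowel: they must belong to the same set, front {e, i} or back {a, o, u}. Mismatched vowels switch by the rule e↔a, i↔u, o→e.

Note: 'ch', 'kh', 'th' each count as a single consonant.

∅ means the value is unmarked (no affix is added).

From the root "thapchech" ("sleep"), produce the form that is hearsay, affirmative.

echthapchech

evidentiality = hearsay: zero marking, form stays thapchech.
Attach polarity affirmative ech- (before consonant 'th') → echthapchech.
Vowel harmony: no change.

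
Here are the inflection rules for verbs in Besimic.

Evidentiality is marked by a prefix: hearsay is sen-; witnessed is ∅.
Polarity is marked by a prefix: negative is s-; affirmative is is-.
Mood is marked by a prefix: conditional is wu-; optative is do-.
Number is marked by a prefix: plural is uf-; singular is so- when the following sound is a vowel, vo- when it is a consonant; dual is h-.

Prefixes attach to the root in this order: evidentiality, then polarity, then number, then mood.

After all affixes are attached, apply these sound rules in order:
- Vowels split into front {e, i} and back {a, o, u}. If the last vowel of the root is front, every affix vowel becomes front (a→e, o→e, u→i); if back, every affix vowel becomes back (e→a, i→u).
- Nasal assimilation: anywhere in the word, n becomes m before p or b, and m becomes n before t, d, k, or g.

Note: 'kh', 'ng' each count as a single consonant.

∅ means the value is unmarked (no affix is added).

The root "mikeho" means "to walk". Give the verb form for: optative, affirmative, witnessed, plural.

evidentiality = witnessed: zero marking, form stays mikeho.
Attach polarity affirmative is- → ismikeho.
Attach number plural uf- → ufismikeho.
Attach mood optative do- → doufismikeho.
Apply vowel harmony: doufismikeho → doufusmikeho.
Nasal assimilation: no change.

doufusmikeho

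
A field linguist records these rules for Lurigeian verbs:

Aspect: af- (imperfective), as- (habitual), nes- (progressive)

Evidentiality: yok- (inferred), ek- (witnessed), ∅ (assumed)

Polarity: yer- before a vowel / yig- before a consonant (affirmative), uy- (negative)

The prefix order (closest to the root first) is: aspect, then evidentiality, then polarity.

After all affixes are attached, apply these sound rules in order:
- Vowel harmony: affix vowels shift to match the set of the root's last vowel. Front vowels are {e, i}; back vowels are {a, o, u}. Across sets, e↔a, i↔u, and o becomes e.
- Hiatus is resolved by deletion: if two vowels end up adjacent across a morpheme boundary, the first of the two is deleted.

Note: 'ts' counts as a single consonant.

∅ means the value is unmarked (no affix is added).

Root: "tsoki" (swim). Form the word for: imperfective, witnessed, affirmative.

yerekeftsoki

Attach aspect imperfective af- → aftsoki.
Attach evidentiality witnessed ek- → ekaftsoki.
Attach polarity affirmative yer- (before vowel 'e') → yerekaftsoki.
Apply vowel harmony: yerekaftsoki → yerekeftsoki.
Vowel deletion: no change.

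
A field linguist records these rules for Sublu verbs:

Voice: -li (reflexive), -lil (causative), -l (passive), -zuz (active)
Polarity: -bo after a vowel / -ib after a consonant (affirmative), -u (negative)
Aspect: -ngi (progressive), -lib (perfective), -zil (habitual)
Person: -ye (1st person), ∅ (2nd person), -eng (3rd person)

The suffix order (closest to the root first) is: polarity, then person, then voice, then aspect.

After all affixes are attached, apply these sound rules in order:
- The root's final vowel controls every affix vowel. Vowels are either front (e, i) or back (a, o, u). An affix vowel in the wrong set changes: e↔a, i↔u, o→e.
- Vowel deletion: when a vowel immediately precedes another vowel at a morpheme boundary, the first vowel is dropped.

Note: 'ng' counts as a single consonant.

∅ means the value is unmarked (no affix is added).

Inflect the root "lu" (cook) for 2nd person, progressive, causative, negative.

lululngu

Attach polarity negative -u → luu.
person = 2nd person: zero marking, form stays luu.
Attach voice causative -lil → luulil.
Attach aspect progressive -ngi → luulilngi.
Apply vowel harmony: luulilngi → luululngu.
Apply vowel deletion: luululngu → lululngu.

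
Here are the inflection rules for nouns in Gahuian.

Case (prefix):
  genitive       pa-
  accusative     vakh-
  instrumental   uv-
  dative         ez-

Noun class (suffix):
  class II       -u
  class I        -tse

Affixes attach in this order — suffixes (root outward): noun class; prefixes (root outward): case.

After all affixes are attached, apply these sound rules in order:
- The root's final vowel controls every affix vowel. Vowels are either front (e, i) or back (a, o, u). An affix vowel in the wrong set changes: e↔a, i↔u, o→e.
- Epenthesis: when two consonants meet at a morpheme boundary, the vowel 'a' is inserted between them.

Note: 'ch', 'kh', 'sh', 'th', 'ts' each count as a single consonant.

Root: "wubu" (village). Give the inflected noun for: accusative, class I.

vakhawubutsa

Attach noun class class I -tse → wubutse.
Attach case accusative vakh- → vakhwubutse.
Apply vowel harmony: vakhwubutse → vakhwubutsa.
Apply epenthesis: vakhwubutsa → vakhawubutsa.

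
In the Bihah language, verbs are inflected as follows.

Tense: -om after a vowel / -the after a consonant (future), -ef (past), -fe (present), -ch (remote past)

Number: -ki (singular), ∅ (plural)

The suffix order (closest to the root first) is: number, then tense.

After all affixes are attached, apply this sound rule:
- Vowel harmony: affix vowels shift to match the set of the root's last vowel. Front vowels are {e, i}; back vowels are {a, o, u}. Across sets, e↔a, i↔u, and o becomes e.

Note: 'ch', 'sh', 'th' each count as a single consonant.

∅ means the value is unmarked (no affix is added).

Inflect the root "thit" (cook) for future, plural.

number = plural: zero marking, form stays thit.
Attach tense future -the (after consonant 't') → thitthe.
Vowel harmony: no change.

thitthe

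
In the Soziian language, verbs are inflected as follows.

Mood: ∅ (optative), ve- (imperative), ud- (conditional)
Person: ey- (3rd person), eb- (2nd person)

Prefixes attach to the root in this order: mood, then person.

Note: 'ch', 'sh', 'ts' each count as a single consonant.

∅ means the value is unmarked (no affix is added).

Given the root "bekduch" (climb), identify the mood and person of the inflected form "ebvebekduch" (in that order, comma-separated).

Segment: eb-ve-bekduch.
mood: ve- → imperative.
person: eb- → 2nd person.

imperative, 2nd person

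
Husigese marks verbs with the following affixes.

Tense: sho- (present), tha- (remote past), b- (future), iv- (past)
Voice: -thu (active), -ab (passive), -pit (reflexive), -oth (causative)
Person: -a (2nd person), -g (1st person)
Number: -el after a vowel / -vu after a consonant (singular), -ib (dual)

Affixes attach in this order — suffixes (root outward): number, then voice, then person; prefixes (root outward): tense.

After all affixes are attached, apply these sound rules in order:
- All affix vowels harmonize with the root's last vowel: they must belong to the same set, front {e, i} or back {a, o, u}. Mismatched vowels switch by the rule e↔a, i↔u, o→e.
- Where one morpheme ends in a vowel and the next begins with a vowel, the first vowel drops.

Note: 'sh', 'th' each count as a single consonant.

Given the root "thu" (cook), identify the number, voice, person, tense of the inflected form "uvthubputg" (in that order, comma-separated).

Segment: iv-thu-ib-pit-g.
number: -ib → dual.
voice: -pit → reflexive.
person: -g → 1st person.
tense: iv- → past.

dual, reflexive, 1st person, past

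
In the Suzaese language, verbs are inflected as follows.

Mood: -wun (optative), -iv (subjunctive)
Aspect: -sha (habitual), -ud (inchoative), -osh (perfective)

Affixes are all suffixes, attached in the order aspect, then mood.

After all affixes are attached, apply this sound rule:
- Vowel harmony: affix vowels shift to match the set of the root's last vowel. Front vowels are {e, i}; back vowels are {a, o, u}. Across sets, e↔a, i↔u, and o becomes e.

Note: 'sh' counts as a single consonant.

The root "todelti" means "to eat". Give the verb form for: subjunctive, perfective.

todeltieshiv

Attach aspect perfective -osh → todeltiosh.
Attach mood subjunctive -iv → todeltioshiv.
Apply vowel harmony: todeltioshiv → todeltieshiv.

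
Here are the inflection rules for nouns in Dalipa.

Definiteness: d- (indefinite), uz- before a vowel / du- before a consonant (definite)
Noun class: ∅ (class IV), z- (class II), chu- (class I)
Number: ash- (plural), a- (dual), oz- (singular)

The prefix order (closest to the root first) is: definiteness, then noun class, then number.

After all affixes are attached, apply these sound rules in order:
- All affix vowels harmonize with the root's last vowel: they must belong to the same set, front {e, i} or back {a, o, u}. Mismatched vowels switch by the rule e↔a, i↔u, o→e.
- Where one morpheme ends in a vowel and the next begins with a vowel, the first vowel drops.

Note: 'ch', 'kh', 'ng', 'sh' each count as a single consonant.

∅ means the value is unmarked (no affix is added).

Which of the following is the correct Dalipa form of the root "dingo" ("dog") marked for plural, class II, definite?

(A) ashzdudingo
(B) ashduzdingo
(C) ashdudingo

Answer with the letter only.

Attach definiteness definite du- (before consonant 'd') → dudingo.
Attach noun class class II z- → zdudingo.
Attach number plural ash- → ashzdudingo.
Vowel harmony: no change.
Vowel deletion: no change.
So the correct form is ashzdudingo, option (A).
(C) ashdudingo is wrong: it uses class IV instead of class II for noun class.
(B) ashduzdingo is wrong: it has the affixes in the wrong order.

A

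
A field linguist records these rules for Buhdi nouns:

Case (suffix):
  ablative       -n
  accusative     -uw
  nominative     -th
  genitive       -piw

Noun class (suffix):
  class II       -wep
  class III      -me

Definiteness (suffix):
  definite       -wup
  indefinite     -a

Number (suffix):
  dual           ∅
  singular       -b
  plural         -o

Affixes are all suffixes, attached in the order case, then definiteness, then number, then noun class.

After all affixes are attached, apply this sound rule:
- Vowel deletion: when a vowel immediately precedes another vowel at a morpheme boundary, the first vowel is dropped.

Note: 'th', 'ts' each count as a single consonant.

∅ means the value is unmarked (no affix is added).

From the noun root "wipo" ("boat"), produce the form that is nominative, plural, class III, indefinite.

wipothome

Attach case nominative -th → wipoth.
Attach definiteness indefinite -a → wipotha.
Attach number plural -o → wipothao.
Attach noun class class III -me → wipothaome.
Apply vowel deletion: wipothaome → wipothome.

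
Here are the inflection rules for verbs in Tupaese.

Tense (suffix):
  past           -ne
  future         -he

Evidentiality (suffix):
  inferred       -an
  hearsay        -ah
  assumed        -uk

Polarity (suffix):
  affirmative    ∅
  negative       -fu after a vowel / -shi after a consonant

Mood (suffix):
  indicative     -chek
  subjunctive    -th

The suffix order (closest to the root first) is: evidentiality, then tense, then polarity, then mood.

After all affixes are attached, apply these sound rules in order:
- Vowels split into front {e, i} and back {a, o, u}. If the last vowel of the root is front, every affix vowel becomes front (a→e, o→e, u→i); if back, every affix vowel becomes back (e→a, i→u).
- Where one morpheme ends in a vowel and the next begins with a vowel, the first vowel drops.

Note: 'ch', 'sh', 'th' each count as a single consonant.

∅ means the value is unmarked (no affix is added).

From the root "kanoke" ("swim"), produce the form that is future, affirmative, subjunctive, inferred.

kanokenheth

Attach evidentiality inferred -an → kanokean.
Attach tense future -he → kanokeanhe.
polarity = affirmative: zero marking, form stays kanokeanhe.
Attach mood subjunctive -th → kanokeanheth.
Apply vowel harmony: kanokeanheth → kanokeenheth.
Apply vowel deletion: kanokeenheth → kanokenheth.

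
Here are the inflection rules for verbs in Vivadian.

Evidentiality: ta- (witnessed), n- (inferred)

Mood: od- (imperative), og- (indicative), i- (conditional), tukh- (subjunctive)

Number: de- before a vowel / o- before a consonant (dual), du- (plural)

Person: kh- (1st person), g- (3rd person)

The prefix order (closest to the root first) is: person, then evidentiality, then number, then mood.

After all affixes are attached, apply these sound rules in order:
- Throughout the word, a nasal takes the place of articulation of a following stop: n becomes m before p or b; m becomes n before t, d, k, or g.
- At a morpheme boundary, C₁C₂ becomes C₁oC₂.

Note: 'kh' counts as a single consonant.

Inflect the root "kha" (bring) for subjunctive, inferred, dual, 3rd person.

tukhonogokha

Attach person 3rd person g- → gkha.
Attach evidentiality inferred n- → ngkha.
Attach number dual o- (before consonant 'n') → ongkha.
Attach mood subjunctive tukh- → tukhongkha.
Nasal assimilation: no change.
Apply epenthesis: tukhongkha → tukhonogokha.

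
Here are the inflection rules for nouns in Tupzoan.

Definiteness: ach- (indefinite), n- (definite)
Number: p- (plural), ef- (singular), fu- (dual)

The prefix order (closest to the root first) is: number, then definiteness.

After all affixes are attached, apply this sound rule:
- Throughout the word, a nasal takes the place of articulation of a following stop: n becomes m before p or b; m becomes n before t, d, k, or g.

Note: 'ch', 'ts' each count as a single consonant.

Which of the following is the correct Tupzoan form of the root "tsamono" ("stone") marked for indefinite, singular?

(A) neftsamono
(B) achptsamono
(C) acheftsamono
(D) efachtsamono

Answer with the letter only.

Attach number singular ef- → eftsamono.
Attach definiteness indefinite ach- → acheftsamono.
Nasal assimilation: no change.
So the correct form is acheftsamono, option (C).
(B) achptsamono is wrong: it uses plural instead of singular for number.
(A) neftsamono is wrong: it uses definite instead of indefinite for definiteness.
(D) efachtsamono is wrong: it has the affixes in the wrong order.

C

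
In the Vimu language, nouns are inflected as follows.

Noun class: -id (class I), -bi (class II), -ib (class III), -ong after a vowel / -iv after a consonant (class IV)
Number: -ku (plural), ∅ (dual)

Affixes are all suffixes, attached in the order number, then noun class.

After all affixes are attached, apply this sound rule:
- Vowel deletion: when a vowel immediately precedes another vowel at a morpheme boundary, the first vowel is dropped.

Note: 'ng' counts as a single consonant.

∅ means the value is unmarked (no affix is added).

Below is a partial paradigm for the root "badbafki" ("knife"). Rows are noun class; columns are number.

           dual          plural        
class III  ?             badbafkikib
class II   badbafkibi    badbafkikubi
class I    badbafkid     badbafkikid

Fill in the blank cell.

number = dual: zero marking, form stays badbafki.
Attach noun class class III -ib → badbafkiib.
Apply vowel deletion: badbafkiib → badbafkib.

badbafkib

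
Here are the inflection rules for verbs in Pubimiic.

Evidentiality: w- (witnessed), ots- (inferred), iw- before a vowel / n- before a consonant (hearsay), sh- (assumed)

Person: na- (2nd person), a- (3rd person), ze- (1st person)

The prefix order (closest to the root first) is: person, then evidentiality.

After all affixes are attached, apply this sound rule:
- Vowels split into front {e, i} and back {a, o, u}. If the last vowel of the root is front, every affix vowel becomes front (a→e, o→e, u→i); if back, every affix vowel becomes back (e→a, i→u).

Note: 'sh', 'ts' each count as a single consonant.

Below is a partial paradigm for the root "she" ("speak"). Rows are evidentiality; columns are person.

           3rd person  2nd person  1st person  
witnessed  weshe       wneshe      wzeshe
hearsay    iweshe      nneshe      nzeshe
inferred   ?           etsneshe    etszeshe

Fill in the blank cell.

Attach person 3rd person a- → ashe.
Attach evidentiality inferred ots- → otsashe.
Apply vowel harmony: otsashe → etseshe.

etseshe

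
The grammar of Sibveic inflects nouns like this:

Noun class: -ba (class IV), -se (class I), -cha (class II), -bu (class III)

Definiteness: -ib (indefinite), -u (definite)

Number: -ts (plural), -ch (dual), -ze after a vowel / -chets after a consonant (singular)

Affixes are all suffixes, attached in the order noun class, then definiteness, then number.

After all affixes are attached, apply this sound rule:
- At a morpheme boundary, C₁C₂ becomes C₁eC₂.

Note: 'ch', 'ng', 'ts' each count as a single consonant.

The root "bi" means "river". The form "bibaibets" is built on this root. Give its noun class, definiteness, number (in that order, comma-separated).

Segment: bi-ba-ib-ts.
noun class: -ba → class IV.
definiteness: -ib → indefinite.
number: -ts → plural.

class IV, indefinite, plural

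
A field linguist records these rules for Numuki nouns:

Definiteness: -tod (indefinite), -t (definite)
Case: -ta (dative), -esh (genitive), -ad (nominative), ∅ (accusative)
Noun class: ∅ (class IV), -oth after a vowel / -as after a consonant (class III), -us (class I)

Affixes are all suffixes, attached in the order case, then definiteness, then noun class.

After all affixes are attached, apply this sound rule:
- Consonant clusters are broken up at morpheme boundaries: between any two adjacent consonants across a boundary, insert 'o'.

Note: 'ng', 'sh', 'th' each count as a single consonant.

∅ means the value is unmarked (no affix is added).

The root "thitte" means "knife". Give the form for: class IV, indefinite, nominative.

Attach case nominative -ad → thittead.
Attach definiteness indefinite -tod → thitteadtod.
noun class = class IV: zero marking, form stays thitteadtod.
Apply epenthesis: thitteadtod → thitteadotod.

thitteadotod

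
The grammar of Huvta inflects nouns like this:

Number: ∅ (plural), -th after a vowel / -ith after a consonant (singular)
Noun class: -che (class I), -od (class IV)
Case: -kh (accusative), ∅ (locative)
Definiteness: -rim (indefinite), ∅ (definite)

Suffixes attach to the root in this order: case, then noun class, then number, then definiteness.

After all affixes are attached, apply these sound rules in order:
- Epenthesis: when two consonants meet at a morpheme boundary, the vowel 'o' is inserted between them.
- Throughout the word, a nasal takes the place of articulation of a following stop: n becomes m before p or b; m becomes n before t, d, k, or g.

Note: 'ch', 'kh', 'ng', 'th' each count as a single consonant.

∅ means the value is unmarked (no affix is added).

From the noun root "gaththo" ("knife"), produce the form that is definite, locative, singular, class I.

gaththocheth

case = locative: zero marking, form stays gaththo.
Attach noun class class I -che → gaththoche.
Attach number singular -th (after vowel 'e') → gaththocheth.
definiteness = definite: zero marking, form stays gaththocheth.
Epenthesis: no change.
Nasal assimilation: no change.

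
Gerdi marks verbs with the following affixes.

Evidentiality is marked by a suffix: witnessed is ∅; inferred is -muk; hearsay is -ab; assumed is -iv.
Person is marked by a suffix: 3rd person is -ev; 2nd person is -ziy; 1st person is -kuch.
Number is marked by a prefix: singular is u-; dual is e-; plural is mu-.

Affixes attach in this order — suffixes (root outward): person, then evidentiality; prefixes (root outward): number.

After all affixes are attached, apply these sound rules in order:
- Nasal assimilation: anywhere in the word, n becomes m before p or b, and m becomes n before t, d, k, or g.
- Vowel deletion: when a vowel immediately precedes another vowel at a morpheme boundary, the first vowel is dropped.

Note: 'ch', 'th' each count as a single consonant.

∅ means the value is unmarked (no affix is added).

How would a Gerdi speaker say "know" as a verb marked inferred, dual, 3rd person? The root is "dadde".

Attach person 3rd person -ev → daddeev.
Attach number dual e- → edaddeev.
Attach evidentiality inferred -muk → edaddeevmuk.
Nasal assimilation: no change.
Apply vowel deletion: edaddeevmuk → edaddevmuk.

edaddevmuk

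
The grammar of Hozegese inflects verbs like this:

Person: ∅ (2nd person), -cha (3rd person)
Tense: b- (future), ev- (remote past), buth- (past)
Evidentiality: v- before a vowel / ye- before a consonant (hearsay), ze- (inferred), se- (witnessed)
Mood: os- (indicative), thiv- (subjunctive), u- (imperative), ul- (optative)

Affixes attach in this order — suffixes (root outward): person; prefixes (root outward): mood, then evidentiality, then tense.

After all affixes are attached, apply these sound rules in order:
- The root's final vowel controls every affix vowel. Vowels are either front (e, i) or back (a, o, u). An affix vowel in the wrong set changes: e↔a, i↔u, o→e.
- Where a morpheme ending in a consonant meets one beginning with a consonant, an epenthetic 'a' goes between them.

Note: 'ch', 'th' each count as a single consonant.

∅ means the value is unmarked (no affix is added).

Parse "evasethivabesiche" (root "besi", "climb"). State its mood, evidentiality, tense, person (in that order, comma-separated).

subjunctive, witnessed, remote past, 3rd person

Segment: ev-se-thiv-besi-cha.
mood: thiv- → subjunctive.
evidentiality: se- → witnessed.
tense: ev- → remote past.
person: -cha → 3rd person.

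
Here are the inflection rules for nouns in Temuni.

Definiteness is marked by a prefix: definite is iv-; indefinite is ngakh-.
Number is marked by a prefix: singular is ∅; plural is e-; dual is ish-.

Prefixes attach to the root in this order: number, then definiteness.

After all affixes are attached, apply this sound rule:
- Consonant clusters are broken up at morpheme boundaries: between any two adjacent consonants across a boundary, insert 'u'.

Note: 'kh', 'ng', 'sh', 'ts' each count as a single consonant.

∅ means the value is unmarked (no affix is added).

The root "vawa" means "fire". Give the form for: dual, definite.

ivishuvawa

Attach number dual ish- → ishvawa.
Attach definiteness definite iv- → ivishvawa.
Apply epenthesis: ivishvawa → ivishuvawa.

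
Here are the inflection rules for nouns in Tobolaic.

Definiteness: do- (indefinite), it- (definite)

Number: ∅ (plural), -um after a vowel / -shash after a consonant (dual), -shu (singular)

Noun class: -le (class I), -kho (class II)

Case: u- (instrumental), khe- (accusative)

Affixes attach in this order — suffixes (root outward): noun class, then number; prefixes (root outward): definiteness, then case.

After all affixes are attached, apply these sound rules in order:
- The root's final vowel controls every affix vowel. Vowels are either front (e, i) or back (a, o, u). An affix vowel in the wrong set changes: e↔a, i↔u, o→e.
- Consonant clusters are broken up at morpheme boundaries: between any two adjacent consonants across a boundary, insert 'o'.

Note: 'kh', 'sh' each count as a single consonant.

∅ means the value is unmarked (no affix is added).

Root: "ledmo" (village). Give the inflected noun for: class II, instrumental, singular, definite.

Attach noun class class II -kho → ledmokho.
Attach number singular -shu → ledmokhoshu.
Attach definiteness definite it- → itledmokhoshu.
Attach case instrumental u- → uitledmokhoshu.
Apply vowel harmony: uitledmokhoshu → uutledmokhoshu.
Apply epenthesis: uutledmokhoshu → uutoledmokhoshu.

uutoledmokhoshu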